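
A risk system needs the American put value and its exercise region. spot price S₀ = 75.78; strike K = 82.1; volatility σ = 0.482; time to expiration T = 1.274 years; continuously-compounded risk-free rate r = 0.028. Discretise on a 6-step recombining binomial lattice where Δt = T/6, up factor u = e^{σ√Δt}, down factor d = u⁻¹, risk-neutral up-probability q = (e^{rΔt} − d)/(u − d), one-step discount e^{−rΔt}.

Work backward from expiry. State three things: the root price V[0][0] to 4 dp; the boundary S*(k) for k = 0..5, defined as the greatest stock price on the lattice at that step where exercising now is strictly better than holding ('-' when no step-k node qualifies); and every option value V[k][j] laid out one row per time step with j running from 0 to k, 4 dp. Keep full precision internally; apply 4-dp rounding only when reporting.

params: Δt=0.21233 u=1.24870 d=0.80083 q=0.45802 e^(-rΔt)=0.99407
t_6 payoffs: 62.1104 50.9312 33.4998 6.3200 0.0000 0.0000 0.0000
t_5: node(5,0) S=24.9610 payoff=57.1390 vs cont=56.6523 → 57.1390 [stop]  node(5,1) S=38.9206 payoff=43.1794 vs cont=42.6928 → 43.1794 [stop]  node(5,2) S=60.6871 payoff=21.4129 vs cont=20.9263 → 21.4129 [stop]  node(5,3) S=94.6266 payoff=0.0000 vs cont=3.4050 → 3.4050 [wait]  node(5,4) S=147.5469 payoff=0.0000 vs cont=0.0000 → 0.0000 [wait]  node(5,5) S=230.0631 payoff=0.0000 vs cont=0.0000 → 0.0000 [wait]  ⇒ S*(5)=60.6871
t_4: node(4,0) S=31.1688 payoff=50.9312 vs cont=50.4445 → 50.9312 [stop]  node(4,1) S=48.6002 payoff=33.4998 vs cont=33.0132 → 33.4998 [stop]  node(4,2) S=75.7800 payoff=6.3200 vs cont=13.0870 → 13.0870 [wait]  node(4,3) S=118.1603 payoff=0.0000 vs cont=1.8345 → 1.8345 [wait]  node(4,4) S=184.2420 payoff=0.0000 vs cont=0.0000 → 0.0000 [wait]  ⇒ S*(4)=48.6002
t_3: node(3,0) S=38.9206 payoff=43.1794 vs cont=42.6928 → 43.1794 [stop]  node(3,1) S=60.6871 payoff=21.4129 vs cont=24.0073 → 24.0073 [wait]  node(3,2) S=94.6266 payoff=0.0000 vs cont=7.8862 → 7.8862 [wait]  node(3,3) S=147.5469 payoff=0.0000 vs cont=0.9884 → 0.9884 [wait]  ⇒ S*(3)=38.9206
t_2: node(2,0) S=48.6002 payoff=33.4998 vs cont=34.1944 → 34.1944 [wait]  node(2,1) S=75.7800 payoff=6.3200 vs cont=16.5250 → 16.5250 [wait]  node(2,2) S=118.1603 payoff=0.0000 vs cont=4.6989 → 4.6989 [wait]  ⇒ S*(2)=-
t_1: node(1,0) S=60.6871 payoff=21.4129 vs cont=25.9468 → 25.9468 [wait]  node(1,1) S=94.6266 payoff=0.0000 vs cont=11.0426 → 11.0426 [wait]  ⇒ S*(1)=-
t_0: node(0,0) S=75.7800 payoff=6.3200 vs cont=19.0071 → 19.0071 [wait]  ⇒ S*(0)=-

price = 19.0071
boundary = - - - 38.9206 48.6002 60.6871
tree:
19.0071
25.9468 11.0426
34.1944 16.5250 4.6989
43.1794 24.0073 7.8862 0.9884
50.9312 33.4998 13.0870 1.8345 0.0000
57.1390 43.1794 21.4129 3.4050 0.0000 0.0000
62.1104 50.9312 33.4998 6.3200 0.0000 0.0000 0.0000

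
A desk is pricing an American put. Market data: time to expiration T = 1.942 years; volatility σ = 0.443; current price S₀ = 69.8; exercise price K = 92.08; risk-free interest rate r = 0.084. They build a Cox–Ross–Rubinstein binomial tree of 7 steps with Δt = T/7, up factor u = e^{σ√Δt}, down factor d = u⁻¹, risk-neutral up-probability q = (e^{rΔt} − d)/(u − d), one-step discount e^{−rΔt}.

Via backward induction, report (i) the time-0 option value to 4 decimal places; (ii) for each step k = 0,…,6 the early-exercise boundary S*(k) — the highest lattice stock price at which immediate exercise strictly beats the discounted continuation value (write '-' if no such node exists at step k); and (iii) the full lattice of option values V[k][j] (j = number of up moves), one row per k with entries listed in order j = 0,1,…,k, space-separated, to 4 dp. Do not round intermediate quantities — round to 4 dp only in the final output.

price = 26.4472
boundary = - 55.2738 43.7707 55.2738 43.7707 55.2738 69.8000
tree:
26.4472
36.8062 17.0186
48.3093 25.4834 9.0939
57.4185 36.8062 15.0136 3.4175
64.6319 48.3093 24.0333 6.4200 0.4812
70.3442 57.4185 36.8062 11.9966 0.9696 0.0000
74.8677 64.6319 48.3093 22.2800 1.9536 0.0000 0.0000
78.4498 70.3442 57.4185 36.8062 3.9363 0.0000 0.0000 0.0000

Δt=0.27743  u=1.26280  d=0.79189  q=0.49200  discount=0.97697
step 7 (expiry): payoffs max(K−S,0) = 78.4498 70.3442 57.4185 36.8062 3.9363 0.0000 0.0000 0.0000
step 6: (k=6,j=0): S=17.2123, (K−S)⁺=74.8677, hold=72.7467 ⇒ V=74.8677 exercise | (k=6,j=1): S=27.4481, (K−S)⁺=64.6319, hold=62.5109 ⇒ V=64.6319 exercise | (k=6,j=2): S=43.7707, (K−S)⁺=48.3093, hold=46.1883 ⇒ V=48.3093 exercise | (k=6,j=3): S=69.8000, (K−S)⁺=22.2800, hold=20.1590 ⇒ V=22.2800 exercise | (k=6,j=4): S=111.3083, (K−S)⁺=0.0000, hold=1.9536 ⇒ V=1.9536 continue | (k=6,j=5): S=177.5004, (K−S)⁺=0.0000, hold=0.0000 ⇒ V=0.0000 continue | (k=6,j=6): S=283.0553, (K−S)⁺=0.0000, hold=0.0000 ⇒ V=0.0000 continue  boundary S*=69.8000
step 5: (k=5,j=0): S=21.7358, (K−S)⁺=70.3442, hold=68.2232 ⇒ V=70.3442 exercise | (k=5,j=1): S=34.6615, (K−S)⁺=57.4185, hold=55.2975 ⇒ V=57.4185 exercise | (k=5,j=2): S=55.2738, (K−S)⁺=36.8062, hold=34.6852 ⇒ V=36.8062 exercise | (k=5,j=3): S=88.1437, (K−S)⁺=3.9363, hold=11.9966 ⇒ V=11.9966 continue | (k=5,j=4): S=140.5605, (K−S)⁺=0.0000, hold=0.9696 ⇒ V=0.9696 continue | (k=5,j=5): S=224.1482, (K−S)⁺=0.0000, hold=0.0000 ⇒ V=0.0000 continue  boundary S*=55.2738
step 4: (k=4,j=0): S=27.4481, (K−S)⁺=64.6319, hold=62.5109 ⇒ V=64.6319 exercise | (k=4,j=1): S=43.7707, (K−S)⁺=48.3093, hold=46.1883 ⇒ V=48.3093 exercise | (k=4,j=2): S=69.8000, (K−S)⁺=22.2800, hold=24.0333 ⇒ V=24.0333 continue | (k=4,j=3): S=111.3083, (K−S)⁺=0.0000, hold=6.4200 ⇒ V=6.4200 continue | (k=4,j=4): S=177.5004, (K−S)⁺=0.0000, hold=0.4812 ⇒ V=0.4812 continue  boundary S*=43.7707
step 3: (k=3,j=0): S=34.6615, (K−S)⁺=57.4185, hold=55.2975 ⇒ V=57.4185 exercise | (k=3,j=1): S=55.2738, (K−S)⁺=36.8062, hold=35.5279 ⇒ V=36.8062 exercise | (k=3,j=2): S=88.1437, (K−S)⁺=3.9363, hold=15.0136 ⇒ V=15.0136 continue | (k=3,j=3): S=140.5605, (K−S)⁺=0.0000, hold=3.4175 ⇒ V=3.4175 continue  boundary S*=55.2738
step 2: (k=2,j=0): S=43.7707, (K−S)⁺=48.3093, hold=46.1883 ⇒ V=48.3093 exercise | (k=2,j=1): S=69.8000, (K−S)⁺=22.2800, hold=25.4834 ⇒ V=25.4834 continue | (k=2,j=2): S=111.3083, (K−S)⁺=0.0000, hold=9.0939 ⇒ V=9.0939 continue  boundary S*=43.7707
step 1: (k=1,j=0): S=55.2738, (K−S)⁺=36.8062, hold=36.2249 ⇒ V=36.8062 exercise | (k=1,j=1): S=88.1437, (K−S)⁺=3.9363, hold=17.0186 ⇒ V=17.0186 continue  boundary S*=55.2738
step 0: (k=0,j=0): S=69.8000, (K−S)⁺=22.2800, hold=26.4472 ⇒ V=26.4472 continue  boundary S*=-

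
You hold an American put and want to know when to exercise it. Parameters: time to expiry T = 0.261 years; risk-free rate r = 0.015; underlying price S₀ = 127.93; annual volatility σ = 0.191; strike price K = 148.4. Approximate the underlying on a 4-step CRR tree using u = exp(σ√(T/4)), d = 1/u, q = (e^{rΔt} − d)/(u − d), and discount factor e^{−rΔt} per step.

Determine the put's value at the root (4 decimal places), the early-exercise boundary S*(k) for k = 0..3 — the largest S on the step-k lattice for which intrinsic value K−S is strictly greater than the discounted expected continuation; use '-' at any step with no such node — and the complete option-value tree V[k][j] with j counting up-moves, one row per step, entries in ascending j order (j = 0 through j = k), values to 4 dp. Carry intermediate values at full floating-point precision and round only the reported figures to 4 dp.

price = 20.6332
boundary = - 121.8382 127.9300 134.3264
tree:
20.6332
26.5618 14.6937
32.3635 20.4700 8.8961
37.8889 26.5618 14.0736 3.6910
43.1513 32.3635 20.4700 7.3574 0.0000

params: Δt=0.06525 u=1.05000 d=0.95238 q=0.49784 e^(-rΔt)=0.99902
t_4 payoffs: 43.1513 32.3635 20.4700 7.3574 0.0000
t_3: node(3,0) S=110.5111 payoff=37.8889 vs cont=37.7438 → 37.8889 [stop]  node(3,1) S=121.8382 payoff=26.5618 vs cont=26.4166 → 26.5618 [stop]  node(3,2) S=134.3264 payoff=14.0736 vs cont=13.9285 → 14.0736 [stop]  node(3,3) S=148.0945 payoff=0.3055 vs cont=3.6910 → 3.6910 [wait]  ⇒ S*(3)=134.3264
t_2: node(2,0) S=116.0365 payoff=32.3635 vs cont=32.2183 → 32.3635 [stop]  node(2,1) S=127.9300 payoff=20.4700 vs cont=20.3248 → 20.4700 [stop]  node(2,2) S=141.0426 payoff=7.3574 vs cont=8.8961 → 8.8961 [wait]  ⇒ S*(2)=127.9300
t_1: node(1,0) S=121.8382 payoff=26.5618 vs cont=26.4166 → 26.5618 [stop]  node(1,1) S=134.3264 payoff=14.0736 vs cont=14.6937 → 14.6937 [wait]  ⇒ S*(1)=121.8382
t_0: node(0,0) S=127.9300 payoff=20.4700 vs cont=20.6332 → 20.6332 [wait]  ⇒ S*(0)=-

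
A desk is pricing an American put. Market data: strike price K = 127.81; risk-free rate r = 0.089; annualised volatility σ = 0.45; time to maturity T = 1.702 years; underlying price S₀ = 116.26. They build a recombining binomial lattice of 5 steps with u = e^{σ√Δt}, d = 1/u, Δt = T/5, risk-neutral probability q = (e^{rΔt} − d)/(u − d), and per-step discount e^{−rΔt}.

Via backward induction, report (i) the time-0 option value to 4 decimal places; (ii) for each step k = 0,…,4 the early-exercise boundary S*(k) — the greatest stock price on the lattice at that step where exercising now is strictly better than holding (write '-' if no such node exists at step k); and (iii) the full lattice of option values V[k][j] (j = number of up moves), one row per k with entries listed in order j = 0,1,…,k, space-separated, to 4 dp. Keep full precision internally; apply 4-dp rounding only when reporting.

Δt=0.34040  u=1.30024  d=0.76909  q=0.49265  discount=0.97016
step 5 (expiry): payoffs max(K−S,0) = 96.5264 74.9214 38.3956 0.0000 0.0000 0.0000
step 4: (k=4,j=0): S=40.6761, (K−S)⁺=87.1339, hold=83.3199 ⇒ V=87.1339 exercise | (k=4,j=1): S=68.7677, (K−S)⁺=59.0423, hold=55.2282 ⇒ V=59.0423 exercise | (k=4,j=2): S=116.2600, (K−S)⁺=11.5500, hold=18.8987 ⇒ V=18.8987 continue | (k=4,j=3): S=196.5513, (K−S)⁺=0.0000, hold=0.0000 ⇒ V=0.0000 continue | (k=4,j=4): S=332.2932, (K−S)⁺=0.0000, hold=0.0000 ⇒ V=0.0000 continue  boundary S*=68.7677
step 3: (k=3,j=0): S=52.8886, (K−S)⁺=74.9214, hold=71.1074 ⇒ V=74.9214 exercise | (k=3,j=1): S=89.4144, (K−S)⁺=38.3956, hold=38.0939 ⇒ V=38.3956 exercise | (k=3,j=2): S=151.1656, (K−S)⁺=0.0000, hold=9.3022 ⇒ V=9.3022 continue | (k=3,j=3): S=255.5634, (K−S)⁺=0.0000, hold=0.0000 ⇒ V=0.0000 continue  boundary S*=89.4144
step 2: (k=2,j=0): S=68.7677, (K−S)⁺=59.0423, hold=55.2282 ⇒ V=59.0423 exercise | (k=2,j=1): S=116.2600, (K−S)⁺=11.5500, hold=23.3447 ⇒ V=23.3447 continue | (k=2,j=2): S=196.5513, (K−S)⁺=0.0000, hold=4.5786 ⇒ V=4.5786 continue  boundary S*=68.7677
step 1: (k=1,j=0): S=89.4144, (K−S)⁺=38.3956, hold=40.2188 ⇒ V=40.2188 continue | (k=1,j=1): S=151.1656, (K−S)⁺=0.0000, hold=13.6789 ⇒ V=13.6789 continue  boundary S*=-
step 0: (k=0,j=0): S=116.2600, (K−S)⁺=11.5500, hold=26.3339 ⇒ V=26.3339 continue  boundary S*=-

price = 26.3339
boundary = - - 68.7677 89.4144 68.7677
tree:
26.3339
40.2188 13.6789
59.0423 23.3447 4.5786
74.9214 38.3956 9.3022 0.0000
87.1339 59.0423 18.8987 0.0000 0.0000
96.5264 74.9214 38.3956 0.0000 0.0000 0.0000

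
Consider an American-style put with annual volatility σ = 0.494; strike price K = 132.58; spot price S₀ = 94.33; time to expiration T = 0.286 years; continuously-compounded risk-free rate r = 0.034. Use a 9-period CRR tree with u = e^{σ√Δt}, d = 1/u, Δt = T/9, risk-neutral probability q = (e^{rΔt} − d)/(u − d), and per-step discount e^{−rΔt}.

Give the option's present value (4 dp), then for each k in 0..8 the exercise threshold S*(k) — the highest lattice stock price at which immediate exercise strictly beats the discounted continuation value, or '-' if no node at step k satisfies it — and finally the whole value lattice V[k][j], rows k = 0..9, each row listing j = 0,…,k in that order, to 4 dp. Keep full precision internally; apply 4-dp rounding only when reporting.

price = 39.0386
boundary = - - 79.0970 86.3784 79.0970 86.3784 94.3300 103.0136 112.4966
tree:
39.0386
46.2592 31.4316
53.4830 38.6652 23.7940
60.1505 46.2016 30.7209 16.4660
66.2560 53.4830 38.3486 22.6616 9.9009
71.8469 60.1505 46.2016 30.0663 14.8219 4.6794
76.9664 66.2560 53.4830 38.2500 21.4133 7.8315 1.3311
81.6544 71.8469 60.1505 46.2016 29.5664 12.7734 2.5831 0.0000
85.9473 76.9664 66.2560 53.4830 38.2500 20.0834 5.0127 0.0000 0.0000
89.8782 81.6544 71.8469 60.1505 46.2016 29.5664 9.7274 0.0000 0.0000 0.0000

Δt=0.03178, u=1.09206, d=0.91570, q=0.48413, disc=e^(-rΔt)=0.99892
k=9 terminal: V=max(K-S,0) → 89.8782 81.6544 71.8469 60.1505 46.2016 29.5664 9.7274 0.0000 0.0000 0.0000
k=8: j=0 S=46.6327 intr=85.9473 cont=85.8041 V=85.9473[EX]; j=1 S=55.6136 intr=76.9664 cont=76.8233 V=76.9664[EX]; j=2 S=66.3240 intr=66.2560 cont=66.1129 V=66.2560[EX]; j=3 S=79.0970 intr=53.4830 cont=53.3398 V=53.4830[EX]; j=4 S=94.3300 intr=38.2500 cont=38.1068 V=38.2500[EX]; j=5 S=112.4966 intr=20.0834 cont=19.9402 V=20.0834[EX]; j=6 S=134.1619 intr=0.0000 cont=5.0127 V=5.0127[hold]; j=7 S=159.9996 intr=0.0000 cont=0.0000 V=0.0000[hold]; j=8 S=190.8133 intr=0.0000 cont=0.0000 V=0.0000[hold]  S*(8)=112.4966
k=7: j=0 S=50.9256 intr=81.6544 cont=81.5113 V=81.6544[EX]; j=1 S=60.7331 intr=71.8469 cont=71.7037 V=71.8469[EX]; j=2 S=72.4295 intr=60.1505 cont=60.0074 V=60.1505[EX]; j=3 S=86.3784 intr=46.2016 cont=46.0585 V=46.2016[EX]; j=4 S=103.0136 intr=29.5664 cont=29.4232 V=29.5664[EX]; j=5 S=122.8526 intr=9.7274 cont=12.7734 V=12.7734[hold]; j=6 S=146.5123 intr=0.0000 cont=2.5831 V=2.5831[hold]; j=7 S=174.7285 intr=0.0000 cont=0.0000 V=0.0000[hold]  S*(7)=103.0136
k=6: j=0 S=55.6136 intr=76.9664 cont=76.8233 V=76.9664[EX]; j=1 S=66.3240 intr=66.2560 cont=66.1129 V=66.2560[EX]; j=2 S=79.0970 intr=53.4830 cont=53.3398 V=53.4830[EX]; j=3 S=94.3300 intr=38.2500 cont=38.1068 V=38.2500[EX]; j=4 S=112.4966 intr=20.0834 cont=21.4133 V=21.4133[hold]; j=5 S=134.1619 intr=0.0000 cont=7.8315 V=7.8315[hold]; j=6 S=159.9996 intr=0.0000 cont=1.3311 V=1.3311[hold]  S*(6)=94.3300
k=5: j=0 S=60.7331 intr=71.8469 cont=71.7037 V=71.8469[EX]; j=1 S=72.4295 intr=60.1505 cont=60.0074 V=60.1505[EX]; j=2 S=86.3784 intr=46.2016 cont=46.0585 V=46.2016[EX]; j=3 S=103.0136 intr=29.5664 cont=30.0663 V=30.0663[hold]; j=4 S=122.8526 intr=9.7274 cont=14.8219 V=14.8219[hold]; j=5 S=146.5123 intr=0.0000 cont=4.6794 V=4.6794[hold]  S*(5)=86.3784
k=4: j=0 S=66.3240 intr=66.2560 cont=66.1129 V=66.2560[EX]; j=1 S=79.0970 intr=53.4830 cont=53.3398 V=53.4830[EX]; j=2 S=94.3300 intr=38.2500 cont=38.3486 V=38.3486[hold]; j=3 S=112.4966 intr=20.0834 cont=22.6616 V=22.6616[hold]; j=4 S=134.1619 intr=0.0000 cont=9.9009 V=9.9009[hold]  S*(4)=79.0970
k=3: j=0 S=72.4295 intr=60.1505 cont=60.0074 V=60.1505[EX]; j=1 S=86.3784 intr=46.2016 cont=46.1062 V=46.2016[EX]; j=2 S=103.0136 intr=29.5664 cont=30.7209 V=30.7209[hold]; j=3 S=122.8526 intr=9.7274 cont=16.4660 V=16.4660[hold]  S*(3)=86.3784
k=2: j=0 S=79.0970 intr=53.4830 cont=53.3398 V=53.4830[EX]; j=1 S=94.3300 intr=38.2500 cont=38.6652 V=38.6652[hold]; j=2 S=112.4966 intr=20.0834 cont=23.7940 V=23.7940[hold]  S*(2)=79.0970
k=1: j=0 S=86.3784 intr=46.2016 cont=46.2592 V=46.2592[hold]; j=1 S=103.0136 intr=29.5664 cont=31.4316 V=31.4316[hold]  S*(1)=-
k=0: j=0 S=94.3300 intr=38.2500 cont=39.0386 V=39.0386[hold]  S*(0)=-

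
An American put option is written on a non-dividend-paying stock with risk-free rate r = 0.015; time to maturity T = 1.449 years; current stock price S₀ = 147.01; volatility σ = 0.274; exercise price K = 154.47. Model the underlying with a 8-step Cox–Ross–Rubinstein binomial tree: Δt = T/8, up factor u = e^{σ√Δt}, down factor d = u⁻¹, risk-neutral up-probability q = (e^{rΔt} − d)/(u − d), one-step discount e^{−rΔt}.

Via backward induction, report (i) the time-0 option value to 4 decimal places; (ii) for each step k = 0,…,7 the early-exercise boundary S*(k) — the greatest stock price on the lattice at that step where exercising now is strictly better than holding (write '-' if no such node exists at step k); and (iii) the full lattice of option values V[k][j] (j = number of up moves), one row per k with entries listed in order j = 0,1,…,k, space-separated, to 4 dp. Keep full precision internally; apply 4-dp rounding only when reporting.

Δt=0.18113, u=1.12368, d=0.88993, q=0.48252, disc=e^(-rΔt)=0.99729
k=8 terminal: V=max(K-S,0) → 96.6340 81.4426 62.2611 38.0414 7.4600 0.0000 0.0000 0.0000 0.0000
k=7: j=0 S=64.9893 intr=89.4807 cont=89.0616 V=89.4807[EX]; j=1 S=82.0596 intr=72.4104 cont=71.9913 V=72.4104[EX]; j=2 S=103.6135 intr=50.8565 cont=50.4374 V=50.8565[EX]; j=3 S=130.8288 intr=23.6412 cont=23.2221 V=23.6412[EX]; j=4 S=165.1925 intr=0.0000 cont=3.8499 V=3.8499[hold]; j=5 S=208.5823 intr=0.0000 cont=0.0000 V=0.0000[hold]; j=6 S=263.3690 intr=0.0000 cont=0.0000 V=0.0000[hold]; j=7 S=332.5460 intr=0.0000 cont=0.0000 V=0.0000[hold]  S*(7)=130.8288
k=6: j=0 S=73.0274 intr=81.4426 cont=81.0235 V=81.4426[EX]; j=1 S=92.2089 intr=62.2611 cont=61.8420 V=62.2611[EX]; j=2 S=116.4286 intr=38.0414 cont=37.6223 V=38.0414[EX]; j=3 S=147.0100 intr=7.4600 cont=14.0533 V=14.0533[hold]; j=4 S=185.6239 intr=0.0000 cont=1.9869 V=1.9869[hold]; j=5 S=234.3803 intr=0.0000 cont=0.0000 V=0.0000[hold]; j=6 S=295.9430 intr=0.0000 cont=0.0000 V=0.0000[hold]  S*(6)=116.4286
k=5: j=0 S=82.0596 intr=72.4104 cont=71.9913 V=72.4104[EX]; j=1 S=103.6135 intr=50.8565 cont=50.4374 V=50.8565[EX]; j=2 S=130.8288 intr=23.6412 cont=26.3949 V=26.3949[hold]; j=3 S=165.1925 intr=0.0000 cont=8.2087 V=8.2087[hold]; j=4 S=208.5823 intr=0.0000 cont=1.0254 V=1.0254[hold]; j=5 S=263.3690 intr=0.0000 cont=0.0000 V=0.0000[hold]  S*(5)=103.6135
k=4: j=0 S=92.2089 intr=62.2611 cont=61.8420 V=62.2611[EX]; j=1 S=116.4286 intr=38.0414 cont=38.9473 V=38.9473[hold]; j=2 S=147.0100 intr=7.4600 cont=17.5719 V=17.5719[hold]; j=3 S=185.6239 intr=0.0000 cont=4.7297 V=4.7297[hold]; j=4 S=234.3803 intr=0.0000 cont=0.5292 V=0.5292[hold]  S*(4)=92.2089
k=3: j=0 S=103.6135 intr=50.8565 cont=50.8734 V=50.8734[hold]; j=1 S=130.8288 intr=23.6412 cont=28.5556 V=28.5556[hold]; j=2 S=165.1925 intr=0.0000 cont=11.3444 V=11.3444[hold]; j=3 S=208.5823 intr=0.0000 cont=2.6956 V=2.6956[hold]  S*(3)=-
k=2: j=0 S=116.4286 intr=38.0414 cont=39.9958 V=39.9958[hold]; j=1 S=147.0100 intr=7.4600 cont=20.1959 V=20.1959[hold]; j=2 S=185.6239 intr=0.0000 cont=7.1517 V=7.1517[hold]  S*(2)=-
k=1: j=0 S=130.8288 intr=23.6412 cont=30.3594 V=30.3594[hold]; j=1 S=165.1925 intr=0.0000 cont=13.8641 V=13.8641[hold]  S*(1)=-
k=0: j=0 S=147.0100 intr=7.4600 cont=22.3394 V=22.3394[hold]  S*(0)=-

price = 22.3394
boundary = - - - - 92.2089 103.6135 116.4286 130.8288
tree:
22.3394
30.3594 13.8641
39.9958 20.1959 7.1517
50.8734 28.5556 11.3444 2.6956
62.2611 38.9473 17.5719 4.7297 0.5292
72.4104 50.8565 26.3949 8.2087 1.0254 0.0000
81.4426 62.2611 38.0414 14.0533 1.9869 0.0000 0.0000
89.4807 72.4104 50.8565 23.6412 3.8499 0.0000 0.0000 0.0000
96.6340 81.4426 62.2611 38.0414 7.4600 0.0000 0.0000 0.0000 0.0000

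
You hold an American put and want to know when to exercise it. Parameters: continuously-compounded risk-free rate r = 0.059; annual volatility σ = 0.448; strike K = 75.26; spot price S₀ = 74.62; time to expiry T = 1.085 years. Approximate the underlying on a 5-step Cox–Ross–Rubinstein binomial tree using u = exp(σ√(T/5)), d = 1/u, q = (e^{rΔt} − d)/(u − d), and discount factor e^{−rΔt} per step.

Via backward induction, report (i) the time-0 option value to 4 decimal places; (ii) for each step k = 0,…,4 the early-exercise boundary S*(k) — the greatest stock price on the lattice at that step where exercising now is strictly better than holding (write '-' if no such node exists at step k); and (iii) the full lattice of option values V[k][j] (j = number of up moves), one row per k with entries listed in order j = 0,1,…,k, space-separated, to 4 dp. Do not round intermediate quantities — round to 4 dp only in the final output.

price = 12.5528
boundary = - - - 39.8981 49.1572
tree:
12.5528
18.5122 6.4000
26.2392 10.5947 2.0038
35.3619 17.0096 3.8930 0.0000
42.8769 26.1028 7.5636 0.0000 0.0000
48.9764 35.3619 14.6951 0.0000 0.0000 0.0000

Δt=0.21700  u=1.23207  d=0.81164  q=0.47866  discount=0.98728
step 5 (expiry): payoffs max(K−S,0) = 48.9764 35.3619 14.6951 0.0000 0.0000 0.0000
step 4: (k=4,j=0): S=32.3831, (K−S)⁺=42.8769, hold=41.9195 ⇒ V=42.8769 exercise | (k=4,j=1): S=49.1572, (K−S)⁺=26.1028, hold=25.1454 ⇒ V=26.1028 exercise | (k=4,j=2): S=74.6200, (K−S)⁺=0.6400, hold=7.5636 ⇒ V=7.5636 continue | (k=4,j=3): S=113.2723, (K−S)⁺=0.0000, hold=0.0000 ⇒ V=0.0000 continue | (k=4,j=4): S=171.9460, (K−S)⁺=0.0000, hold=0.0000 ⇒ V=0.0000 continue  boundary S*=49.1572
step 3: (k=3,j=0): S=39.8981, (K−S)⁺=35.3619, hold=34.4045 ⇒ V=35.3619 exercise | (k=3,j=1): S=60.5649, (K−S)⁺=14.6951, hold=17.0096 ⇒ V=17.0096 continue | (k=3,j=2): S=91.9368, (K−S)⁺=0.0000, hold=3.8930 ⇒ V=3.8930 continue | (k=3,j=3): S=139.5590, (K−S)⁺=0.0000, hold=0.0000 ⇒ V=0.0000 continue  boundary S*=39.8981
step 2: (k=2,j=0): S=49.1572, (K−S)⁺=26.1028, hold=26.2392 ⇒ V=26.2392 continue | (k=2,j=1): S=74.6200, (K−S)⁺=0.6400, hold=10.5947 ⇒ V=10.5947 continue | (k=2,j=2): S=113.2723, (K−S)⁺=0.0000, hold=2.0038 ⇒ V=2.0038 continue  boundary S*=-
step 1: (k=1,j=0): S=60.5649, (K−S)⁺=14.6951, hold=18.5122 ⇒ V=18.5122 continue | (k=1,j=1): S=91.9368, (K−S)⁺=0.0000, hold=6.4000 ⇒ V=6.4000 continue  boundary S*=-
step 0: (k=0,j=0): S=74.6200, (K−S)⁺=0.6400, hold=12.5528 ⇒ V=12.5528 continue  boundary S*=-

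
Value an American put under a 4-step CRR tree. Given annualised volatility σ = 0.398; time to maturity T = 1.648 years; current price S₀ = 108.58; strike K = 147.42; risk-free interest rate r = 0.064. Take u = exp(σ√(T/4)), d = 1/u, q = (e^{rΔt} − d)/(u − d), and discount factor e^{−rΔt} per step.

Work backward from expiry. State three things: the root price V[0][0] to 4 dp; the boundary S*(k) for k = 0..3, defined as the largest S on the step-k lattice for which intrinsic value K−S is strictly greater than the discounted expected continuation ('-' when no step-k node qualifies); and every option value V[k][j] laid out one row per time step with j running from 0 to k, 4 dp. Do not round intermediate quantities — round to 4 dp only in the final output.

Δt=0.41200, u=1.29106, d=0.77456, q=0.48821, disc=e^(-rΔt)=0.97398
k=4 terminal: V=max(K-S,0) → 108.3394 82.2788 38.8400 0.0000 0.0000
k=3: j=0 S=50.4555 intr=96.9645 cont=93.1281 V=96.9645[EX]; j=1 S=84.1013 intr=63.3187 cont=59.4823 V=63.3187[EX]; j=2 S=140.1835 intr=7.2365 cont=19.3607 V=19.3607[hold]; j=3 S=233.6637 intr=0.0000 cont=0.0000 V=0.0000[hold]  S*(3)=84.1013
k=2: j=0 S=65.1412 intr=82.2788 cont=78.4425 V=82.2788[EX]; j=1 S=108.5800 intr=38.8400 cont=40.7687 V=40.7687[hold]; j=2 S=180.9856 intr=0.0000 cont=9.6508 V=9.6508[hold]  S*(2)=65.1412
k=1: j=0 S=84.1013 intr=63.3187 cont=60.3994 V=63.3187[EX]; j=1 S=140.1835 intr=7.2365 cont=24.9111 V=24.9111[hold]  S*(1)=84.1013
k=0: j=0 S=108.5800 intr=38.8400 cont=43.4080 V=43.4080[hold]  S*(0)=-

price = 43.4080
boundary = - 84.1013 65.1412 84.1013
tree:
43.4080
63.3187 24.9111
82.2788 40.7687 9.6508
96.9645 63.3187 19.3607 0.0000
108.3394 82.2788 38.8400 0.0000 0.0000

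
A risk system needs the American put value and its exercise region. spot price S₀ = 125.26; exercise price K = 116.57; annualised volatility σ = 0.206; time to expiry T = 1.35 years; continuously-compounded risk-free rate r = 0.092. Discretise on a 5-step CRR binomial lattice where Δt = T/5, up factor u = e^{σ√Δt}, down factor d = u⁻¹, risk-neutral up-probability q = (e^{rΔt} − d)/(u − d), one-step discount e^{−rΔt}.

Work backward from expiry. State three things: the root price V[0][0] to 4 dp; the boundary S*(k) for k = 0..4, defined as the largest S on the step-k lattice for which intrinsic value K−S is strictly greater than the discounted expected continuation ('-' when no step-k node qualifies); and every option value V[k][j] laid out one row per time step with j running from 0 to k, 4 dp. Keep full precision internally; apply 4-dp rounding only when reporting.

Δt=0.27000, u=1.11298, d=0.89849, q=0.59052, disc=e^(-rΔt)=0.97547
k=5 terminal: V=max(K-S,0) → 43.2240 25.7146 4.0253 0.0000 0.0000 0.0000
k=4: j=0 S=81.6326 intr=34.9374 cont=32.0775 V=34.9374[EX]; j=1 S=101.1202 intr=15.4498 cont=12.5898 V=15.4498[EX]; j=2 S=125.2600 intr=0.0000 cont=1.6078 V=1.6078[hold]; j=3 S=155.1625 intr=0.0000 cont=0.0000 V=0.0000[hold]; j=4 S=192.2035 intr=0.0000 cont=0.0000 V=0.0000[hold]  S*(4)=101.1202
k=3: j=0 S=90.8554 intr=25.7146 cont=22.8547 V=25.7146[EX]; j=1 S=112.5447 intr=4.0253 cont=7.0972 V=7.0972[hold]; j=2 S=139.4118 intr=0.0000 cont=0.6422 V=0.6422[hold]; j=3 S=172.6927 intr=0.0000 cont=0.0000 V=0.0000[hold]  S*(3)=90.8554
k=2: j=0 S=101.1202 intr=15.4498 cont=14.3594 V=15.4498[EX]; j=1 S=125.2600 intr=0.0000 cont=3.2048 V=3.2048[hold]; j=2 S=155.1625 intr=0.0000 cont=0.2565 V=0.2565[hold]  S*(2)=101.1202
k=1: j=0 S=112.5447 intr=4.0253 cont=8.0172 V=8.0172[hold]; j=1 S=139.4118 intr=0.0000 cont=1.4278 V=1.4278[hold]  S*(1)=-
k=0: j=0 S=125.2600 intr=0.0000 cont=4.0248 V=4.0248[hold]  S*(0)=-

price = 4.0248
boundary = - - 101.1202 90.8554 101.1202
tree:
4.0248
8.0172 1.4278
15.4498 3.2048 0.2565
25.7146 7.0972 0.6422 0.0000
34.9374 15.4498 1.6078 0.0000 0.0000
43.2240 25.7146 4.0253 0.0000 0.0000 0.0000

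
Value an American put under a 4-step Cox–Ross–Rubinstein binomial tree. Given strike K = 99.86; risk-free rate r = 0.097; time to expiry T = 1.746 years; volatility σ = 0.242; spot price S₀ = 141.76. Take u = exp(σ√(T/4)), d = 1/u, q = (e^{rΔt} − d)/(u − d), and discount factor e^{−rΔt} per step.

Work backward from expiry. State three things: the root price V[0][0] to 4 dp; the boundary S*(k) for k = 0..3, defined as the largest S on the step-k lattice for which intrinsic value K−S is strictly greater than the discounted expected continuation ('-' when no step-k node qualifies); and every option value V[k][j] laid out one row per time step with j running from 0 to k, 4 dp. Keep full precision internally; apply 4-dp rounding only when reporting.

Δt=0.43650  u=1.17338  d=0.85224  q=0.59479  discount=0.95854
step 4 (expiry): payoffs max(K−S,0) = 25.0766 0.0000 0.0000 0.0000 0.0000
step 3: (k=3,j=0): S=87.7490, (K−S)⁺=12.1110, hold=9.7400 ⇒ V=12.1110 exercise | (k=3,j=1): S=120.8138, (K−S)⁺=0.0000, hold=0.0000 ⇒ V=0.0000 continue | (k=3,j=2): S=166.3378, (K−S)⁺=0.0000, hold=0.0000 ⇒ V=0.0000 continue | (k=3,j=3): S=229.0156, (K−S)⁺=0.0000, hold=0.0000 ⇒ V=0.0000 continue  boundary S*=87.7490
step 2: (k=2,j=0): S=102.9626, (K−S)⁺=0.0000, hold=4.7040 ⇒ V=4.7040 continue | (k=2,j=1): S=141.7600, (K−S)⁺=0.0000, hold=0.0000 ⇒ V=0.0000 continue | (k=2,j=2): S=195.1767, (K−S)⁺=0.0000, hold=0.0000 ⇒ V=0.0000 continue  boundary S*=-
step 1: (k=1,j=0): S=120.8138, (K−S)⁺=0.0000, hold=1.8271 ⇒ V=1.8271 continue | (k=1,j=1): S=166.3378, (K−S)⁺=0.0000, hold=0.0000 ⇒ V=0.0000 continue  boundary S*=-
step 0: (k=0,j=0): S=141.7600, (K−S)⁺=0.0000, hold=0.7097 ⇒ V=0.7097 continue  boundary S*=-

price = 0.7097
boundary = - - - 87.7490
tree:
0.7097
1.8271 0.0000
4.7040 0.0000 0.0000
12.1110 0.0000 0.0000 0.0000
25.0766 0.0000 0.0000 0.0000 0.0000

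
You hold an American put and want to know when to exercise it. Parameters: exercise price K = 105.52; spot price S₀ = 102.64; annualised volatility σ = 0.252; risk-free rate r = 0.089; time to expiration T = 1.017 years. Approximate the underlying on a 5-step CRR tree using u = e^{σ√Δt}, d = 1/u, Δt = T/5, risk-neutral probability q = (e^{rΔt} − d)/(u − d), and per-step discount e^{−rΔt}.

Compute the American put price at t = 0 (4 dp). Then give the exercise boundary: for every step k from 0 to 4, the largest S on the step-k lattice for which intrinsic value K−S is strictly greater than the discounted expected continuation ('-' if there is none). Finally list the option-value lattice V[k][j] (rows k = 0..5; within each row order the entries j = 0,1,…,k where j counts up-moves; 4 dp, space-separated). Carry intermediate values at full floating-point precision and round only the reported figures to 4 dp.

Δt=0.20340  u=1.12036  d=0.89257  q=0.55181  discount=0.98206
step 5 (expiry): payoffs max(K−S,0) = 47.3733 32.5336 13.9067 0.0000 0.0000 0.0000
step 4: (k=4,j=0): S=65.1453, (K−S)⁺=40.3747, hold=38.4817 ⇒ V=40.3747 exercise | (k=4,j=1): S=81.7711, (K−S)⁺=23.7489, hold=21.8559 ⇒ V=23.7489 exercise | (k=4,j=2): S=102.6400, (K−S)⁺=2.8800, hold=6.1210 ⇒ V=6.1210 continue | (k=4,j=3): S=128.8348, (K−S)⁺=0.0000, hold=0.0000 ⇒ V=0.0000 continue | (k=4,j=4): S=161.7149, (K−S)⁺=0.0000, hold=0.0000 ⇒ V=0.0000 continue  boundary S*=81.7711
step 3: (k=3,j=0): S=72.9864, (K−S)⁺=32.5336, hold=30.6406 ⇒ V=32.5336 exercise | (k=3,j=1): S=91.6133, (K−S)⁺=13.9067, hold=13.7701 ⇒ V=13.9067 exercise | (k=3,j=2): S=114.9939, (K−S)⁺=0.0000, hold=2.6942 ⇒ V=2.6942 continue | (k=3,j=3): S=144.3416, (K−S)⁺=0.0000, hold=0.0000 ⇒ V=0.0000 continue  boundary S*=91.6133
step 2: (k=2,j=0): S=81.7711, (K−S)⁺=23.7489, hold=21.8559 ⇒ V=23.7489 exercise | (k=2,j=1): S=102.6400, (K−S)⁺=2.8800, hold=7.5810 ⇒ V=7.5810 continue | (k=2,j=2): S=128.8348, (K−S)⁺=0.0000, hold=1.1858 ⇒ V=1.1858 continue  boundary S*=81.7711
step 1: (k=1,j=0): S=91.6133, (K−S)⁺=13.9067, hold=14.5613 ⇒ V=14.5613 continue | (k=1,j=1): S=114.9939, (K−S)⁺=0.0000, hold=3.9794 ⇒ V=3.9794 continue  boundary S*=-
step 0: (k=0,j=0): S=102.6400, (K−S)⁺=2.8800, hold=8.5656 ⇒ V=8.5656 continue  boundary S*=-

price = 8.5656
boundary = - - 81.7711 91.6133 81.7711
tree:
8.5656
14.5613 3.9794
23.7489 7.5810 1.1858
32.5336 13.9067 2.6942 0.0000
40.3747 23.7489 6.1210 0.0000 0.0000
47.3733 32.5336 13.9067 0.0000 0.0000 0.0000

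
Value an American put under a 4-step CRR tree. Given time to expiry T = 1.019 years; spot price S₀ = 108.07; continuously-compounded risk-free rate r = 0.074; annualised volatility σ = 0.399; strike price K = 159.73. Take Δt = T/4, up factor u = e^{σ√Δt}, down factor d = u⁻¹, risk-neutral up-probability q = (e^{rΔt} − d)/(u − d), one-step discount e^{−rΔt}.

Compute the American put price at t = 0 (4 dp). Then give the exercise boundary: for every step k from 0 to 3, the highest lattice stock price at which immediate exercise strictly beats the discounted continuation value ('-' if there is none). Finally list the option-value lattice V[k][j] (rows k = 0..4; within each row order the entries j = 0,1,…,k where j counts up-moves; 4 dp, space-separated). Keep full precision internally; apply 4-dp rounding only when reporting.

price = 51.6600
boundary = 108.0700 88.3577 108.0700 132.1801
tree:
51.6600
71.3723 32.1446
87.4891 51.6600 13.6055
100.6661 71.3723 27.5499 0.0000
111.4395 87.4891 51.6600 0.0000 0.0000

Δt=0.25475, u=1.22310, d=0.81760, q=0.49675, disc=e^(-rΔt)=0.98133
k=4 terminal: V=max(K-S,0) → 111.4395 87.4891 51.6600 0.0000 0.0000
k=3: j=0 S=59.0639 intr=100.6661 cont=97.6831 V=100.6661[EX]; j=1 S=88.3577 intr=71.3723 cont=68.3894 V=71.3723[EX]; j=2 S=132.1801 intr=27.5499 cont=25.5122 V=27.5499[EX]; j=3 S=197.7371 intr=0.0000 cont=0.0000 V=0.0000[hold]  S*(3)=132.1801
k=2: j=0 S=72.2409 intr=87.4891 cont=84.5061 V=87.4891[EX]; j=1 S=108.0700 intr=51.6600 cont=48.6771 V=51.6600[EX]; j=2 S=161.6691 intr=0.0000 cont=13.6055 V=13.6055[hold]  S*(2)=108.0700
k=1: j=0 S=88.3577 intr=71.3723 cont=68.3894 V=71.3723[EX]; j=1 S=132.1801 intr=27.5499 cont=32.1446 V=32.1446[hold]  S*(1)=88.3577
k=0: j=0 S=108.0700 intr=51.6600 cont=50.9169 V=51.6600[EX]  S*(0)=108.0700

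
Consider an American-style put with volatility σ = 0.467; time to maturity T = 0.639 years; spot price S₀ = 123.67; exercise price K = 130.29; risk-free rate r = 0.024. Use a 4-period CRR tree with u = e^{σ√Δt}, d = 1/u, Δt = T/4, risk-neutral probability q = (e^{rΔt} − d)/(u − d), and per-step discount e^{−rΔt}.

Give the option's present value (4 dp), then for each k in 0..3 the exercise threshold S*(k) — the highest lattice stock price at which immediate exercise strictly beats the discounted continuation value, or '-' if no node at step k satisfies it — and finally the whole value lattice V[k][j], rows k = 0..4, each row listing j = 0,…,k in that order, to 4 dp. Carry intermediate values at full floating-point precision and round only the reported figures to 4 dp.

price = 21.3939
boundary = - - 85.1410 102.6128
tree:
21.3939
31.7056 9.6452
45.1490 16.4201 1.8895
59.6459 27.6772 3.5367 0.0000
71.6744 45.1490 6.6200 0.0000 0.0000

Δt=0.15975  u=1.20521  d=0.82973  q=0.46370  discount=0.99617
step 4 (expiry): payoffs max(K−S,0) = 71.6744 45.1490 6.6200 0.0000 0.0000
step 3: (k=3,j=0): S=70.6441, (K−S)⁺=59.6459, hold=59.1473 ⇒ V=59.6459 exercise | (k=3,j=1): S=102.6128, (K−S)⁺=27.6772, hold=27.1786 ⇒ V=27.6772 exercise | (k=3,j=2): S=149.0483, (K−S)⁺=0.0000, hold=3.5367 ⇒ V=3.5367 continue | (k=3,j=3): S=216.4974, (K−S)⁺=0.0000, hold=0.0000 ⇒ V=0.0000 continue  boundary S*=102.6128
step 2: (k=2,j=0): S=85.1410, (K−S)⁺=45.1490, hold=44.6504 ⇒ V=45.1490 exercise | (k=2,j=1): S=123.6700, (K−S)⁺=6.6200, hold=16.4201 ⇒ V=16.4201 continue | (k=2,j=2): S=179.6346, (K−S)⁺=0.0000, hold=1.8895 ⇒ V=1.8895 continue  boundary S*=85.1410
step 1: (k=1,j=0): S=102.6128, (K−S)⁺=27.6772, hold=31.7056 ⇒ V=31.7056 continue | (k=1,j=1): S=149.0483, (K−S)⁺=0.0000, hold=9.6452 ⇒ V=9.6452 continue  boundary S*=-
step 0: (k=0,j=0): S=123.6700, (K−S)⁺=6.6200, hold=21.3939 ⇒ V=21.3939 continue  boundary S*=-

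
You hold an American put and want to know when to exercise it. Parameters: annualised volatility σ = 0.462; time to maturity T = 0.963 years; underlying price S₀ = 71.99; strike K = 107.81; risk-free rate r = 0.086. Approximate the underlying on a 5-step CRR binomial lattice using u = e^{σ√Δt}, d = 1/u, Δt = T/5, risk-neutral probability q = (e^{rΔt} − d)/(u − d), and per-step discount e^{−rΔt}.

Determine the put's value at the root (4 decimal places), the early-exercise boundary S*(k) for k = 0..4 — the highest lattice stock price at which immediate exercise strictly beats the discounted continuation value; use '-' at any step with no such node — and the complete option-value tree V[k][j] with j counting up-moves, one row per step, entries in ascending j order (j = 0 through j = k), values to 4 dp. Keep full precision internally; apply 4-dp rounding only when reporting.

Δt=0.19260  u=1.22477  d=0.81648  q=0.49039  discount=0.98357
step 5 (expiry): payoffs max(K−S,0) = 81.6886 68.6262 49.0317 19.6387 0.0000 0.0000
step 4: (k=4,j=0): S=31.9928, (K−S)⁺=75.8172, hold=74.0462 ⇒ V=75.8172 exercise | (k=4,j=1): S=47.9912, (K−S)⁺=59.8188, hold=58.0477 ⇒ V=59.8188 exercise | (k=4,j=2): S=71.9900, (K−S)⁺=35.8200, hold=34.0490 ⇒ V=35.8200 exercise | (k=4,j=3): S=107.9897, (K−S)⁺=0.0000, hold=9.8437 ⇒ V=9.8437 continue | (k=4,j=4): S=161.9916, (K−S)⁺=0.0000, hold=0.0000 ⇒ V=0.0000 continue  boundary S*=71.9900
step 3: (k=3,j=0): S=39.1838, (K−S)⁺=68.6262, hold=66.8552 ⇒ V=68.6262 exercise | (k=3,j=1): S=58.7783, (K−S)⁺=49.0317, hold=47.2607 ⇒ V=49.0317 exercise | (k=3,j=2): S=88.1713, (K−S)⁺=19.6387, hold=22.7023 ⇒ V=22.7023 continue | (k=3,j=3): S=132.2627, (K−S)⁺=0.0000, hold=4.9340 ⇒ V=4.9340 continue  boundary S*=58.7783
step 2: (k=2,j=0): S=47.9912, (K−S)⁺=59.8188, hold=58.0477 ⇒ V=59.8188 exercise | (k=2,j=1): S=71.9900, (K−S)⁺=35.8200, hold=35.5267 ⇒ V=35.8200 exercise | (k=2,j=2): S=107.9897, (K−S)⁺=0.0000, hold=13.7591 ⇒ V=13.7591 continue  boundary S*=71.9900
step 1: (k=1,j=0): S=58.7783, (K−S)⁺=49.0317, hold=47.2607 ⇒ V=49.0317 exercise | (k=1,j=1): S=88.1713, (K−S)⁺=19.6387, hold=24.5909 ⇒ V=24.5909 continue  boundary S*=58.7783
step 0: (k=0,j=0): S=71.9900, (K−S)⁺=35.8200, hold=36.4376 ⇒ V=36.4376 continue  boundary S*=-

price = 36.4376
boundary = - 58.7783 71.9900 58.7783 71.9900
tree:
36.4376
49.0317 24.5909
59.8188 35.8200 13.7591
68.6262 49.0317 22.7023 4.9340
75.8172 59.8188 35.8200 9.8437 0.0000
81.6886 68.6262 49.0317 19.6387 0.0000 0.0000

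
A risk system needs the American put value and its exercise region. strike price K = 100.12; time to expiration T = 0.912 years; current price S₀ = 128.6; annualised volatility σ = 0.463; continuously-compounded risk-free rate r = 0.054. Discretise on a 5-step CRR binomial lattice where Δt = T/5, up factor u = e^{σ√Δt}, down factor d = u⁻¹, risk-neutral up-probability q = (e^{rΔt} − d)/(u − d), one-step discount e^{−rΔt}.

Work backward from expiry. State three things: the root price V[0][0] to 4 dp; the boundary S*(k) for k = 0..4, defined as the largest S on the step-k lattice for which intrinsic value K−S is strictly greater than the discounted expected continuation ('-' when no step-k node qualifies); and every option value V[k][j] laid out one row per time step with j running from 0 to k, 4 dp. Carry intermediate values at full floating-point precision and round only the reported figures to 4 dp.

price = 7.0544
boundary = - - - 71.0574 58.3086
tree:
7.0544
11.6690 2.1130
18.7817 4.0692 0.0000
29.0626 7.8364 0.0000 0.0000
41.8114 15.0913 0.0000 0.0000 0.0000
52.2730 29.0626 0.0000 0.0000 0.0000 0.0000

Δt=0.18240, u=1.21864, d=0.82058, q=0.47559, disc=e^(-rΔt)=0.99020
k=5 terminal: V=max(K-S,0) → 52.2730 29.0626 0.0000 0.0000 0.0000 0.0000
k=4: j=0 S=58.3086 intr=41.8114 cont=40.8301 V=41.8114[EX]; j=1 S=86.5938 intr=13.5262 cont=15.0913 V=15.0913[hold]; j=2 S=128.6000 intr=0.0000 cont=0.0000 V=0.0000[hold]; j=3 S=190.9833 intr=0.0000 cont=0.0000 V=0.0000[hold]; j=4 S=283.6284 intr=0.0000 cont=0.0000 V=0.0000[hold]  S*(4)=58.3086
k=3: j=0 S=71.0574 intr=29.0626 cont=28.8183 V=29.0626[EX]; j=1 S=105.5271 intr=0.0000 cont=7.8364 V=7.8364[hold]; j=2 S=156.7177 intr=0.0000 cont=0.0000 V=0.0000[hold]; j=3 S=232.7408 intr=0.0000 cont=0.0000 V=0.0000[hold]  S*(3)=71.0574
k=2: j=0 S=86.5938 intr=13.5262 cont=18.7817 V=18.7817[hold]; j=1 S=128.6000 intr=0.0000 cont=4.0692 V=4.0692[hold]; j=2 S=190.9833 intr=0.0000 cont=0.0000 V=0.0000[hold]  S*(2)=-
k=1: j=0 S=105.5271 intr=0.0000 cont=11.6690 V=11.6690[hold]; j=1 S=156.7177 intr=0.0000 cont=2.1130 V=2.1130[hold]  S*(1)=-
k=0: j=0 S=128.6000 intr=0.0000 cont=7.0544 V=7.0544[hold]  S*(0)=-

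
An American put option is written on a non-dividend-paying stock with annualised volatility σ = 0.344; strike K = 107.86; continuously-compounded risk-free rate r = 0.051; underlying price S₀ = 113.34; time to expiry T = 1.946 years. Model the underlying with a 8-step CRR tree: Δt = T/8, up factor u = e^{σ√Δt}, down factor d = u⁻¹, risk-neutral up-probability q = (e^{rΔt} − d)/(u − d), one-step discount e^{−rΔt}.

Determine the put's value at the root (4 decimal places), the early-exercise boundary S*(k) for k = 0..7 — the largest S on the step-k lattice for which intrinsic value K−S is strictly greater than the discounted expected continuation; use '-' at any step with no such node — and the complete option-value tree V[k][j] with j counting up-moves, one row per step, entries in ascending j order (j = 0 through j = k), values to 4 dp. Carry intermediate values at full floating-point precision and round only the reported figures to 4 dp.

Δt=0.24325  u=1.18490  d=0.84395  q=0.49430  discount=0.98767
step 8 (expiry): payoffs max(K−S,0) = 78.6913 66.9072 50.3624 27.1334 0.0000 0.0000 0.0000 0.0000 0.0000
step 7: (k=7,j=0): S=34.5621, (K−S)⁺=73.2979, hold=71.9681 ⇒ V=73.2979 exercise | (k=7,j=1): S=48.5251, (K−S)⁺=59.3349, hold=58.0051 ⇒ V=59.3349 exercise | (k=7,j=2): S=68.1292, (K−S)⁺=39.7308, hold=38.4010 ⇒ V=39.7308 exercise | (k=7,j=3): S=95.6533, (K−S)⁺=12.2067, hold=13.5523 ⇒ V=13.5523 continue | (k=7,j=4): S=134.2971, (K−S)⁺=0.0000, hold=0.0000 ⇒ V=0.0000 continue | (k=7,j=5): S=188.5529, (K−S)⁺=0.0000, hold=0.0000 ⇒ V=0.0000 continue | (k=7,j=6): S=264.7280, (K−S)⁺=0.0000, hold=0.0000 ⇒ V=0.0000 continue | (k=7,j=7): S=371.6776, (K−S)⁺=0.0000, hold=0.0000 ⇒ V=0.0000 continue  boundary S*=68.1292
step 6: (k=6,j=0): S=40.9528, (K−S)⁺=66.9072, hold=65.5774 ⇒ V=66.9072 exercise | (k=6,j=1): S=57.4976, (K−S)⁺=50.3624, hold=49.0326 ⇒ V=50.3624 exercise | (k=6,j=2): S=80.7266, (K−S)⁺=27.1334, hold=26.4605 ⇒ V=27.1334 exercise | (k=6,j=3): S=113.3400, (K−S)⁺=0.0000, hold=6.7689 ⇒ V=6.7689 continue | (k=6,j=4): S=159.1292, (K−S)⁺=0.0000, hold=0.0000 ⇒ V=0.0000 continue | (k=6,j=5): S=223.4171, (K−S)⁺=0.0000, hold=0.0000 ⇒ V=0.0000 continue | (k=6,j=6): S=313.6773, (K−S)⁺=0.0000, hold=0.0000 ⇒ V=0.0000 continue  boundary S*=80.7266
step 5: (k=5,j=0): S=48.5251, (K−S)⁺=59.3349, hold=58.0051 ⇒ V=59.3349 exercise | (k=5,j=1): S=68.1292, (K−S)⁺=39.7308, hold=38.4010 ⇒ V=39.7308 exercise | (k=5,j=2): S=95.6533, (K−S)⁺=12.2067, hold=16.8569 ⇒ V=16.8569 continue | (k=5,j=3): S=134.2971, (K−S)⁺=0.0000, hold=3.3808 ⇒ V=3.3808 continue | (k=5,j=4): S=188.5529, (K−S)⁺=0.0000, hold=0.0000 ⇒ V=0.0000 continue | (k=5,j=5): S=264.7280, (K−S)⁺=0.0000, hold=0.0000 ⇒ V=0.0000 continue  boundary S*=68.1292
step 4: (k=4,j=0): S=57.4976, (K−S)⁺=50.3624, hold=49.0326 ⇒ V=50.3624 exercise | (k=4,j=1): S=80.7266, (K−S)⁺=27.1334, hold=28.0738 ⇒ V=28.0738 continue | (k=4,j=2): S=113.3400, (K−S)⁺=0.0000, hold=10.0700 ⇒ V=10.0700 continue | (k=4,j=3): S=159.1292, (K−S)⁺=0.0000, hold=1.6886 ⇒ V=1.6886 continue | (k=4,j=4): S=223.4171, (K−S)⁺=0.0000, hold=0.0000 ⇒ V=0.0000 continue  boundary S*=57.4976
step 3: (k=3,j=0): S=68.1292, (K−S)⁺=39.7308, hold=38.8601 ⇒ V=39.7308 exercise | (k=3,j=1): S=95.6533, (K−S)⁺=12.2067, hold=18.9382 ⇒ V=18.9382 continue | (k=3,j=2): S=134.2971, (K−S)⁺=0.0000, hold=5.8540 ⇒ V=5.8540 continue | (k=3,j=3): S=188.5529, (K−S)⁺=0.0000, hold=0.8434 ⇒ V=0.8434 continue  boundary S*=68.1292
step 2: (k=2,j=0): S=80.7266, (K−S)⁺=27.1334, hold=29.0899 ⇒ V=29.0899 continue | (k=2,j=1): S=113.3400, (K−S)⁺=0.0000, hold=12.3169 ⇒ V=12.3169 continue | (k=2,j=2): S=159.1292, (K−S)⁺=0.0000, hold=3.3356 ⇒ V=3.3356 continue  boundary S*=-
step 1: (k=1,j=0): S=95.6533, (K−S)⁺=12.2067, hold=20.5426 ⇒ V=20.5426 continue | (k=1,j=1): S=134.2971, (K−S)⁺=0.0000, hold=7.7804 ⇒ V=7.7804 continue  boundary S*=-
step 0: (k=0,j=0): S=113.3400, (K−S)⁺=0.0000, hold=14.0588 ⇒ V=14.0588 continue  boundary S*=-

price = 14.0588
boundary = - - - 68.1292 57.4976 68.1292 80.7266 68.1292
tree:
14.0588
20.5426 7.7804
29.0899 12.3169 3.3356
39.7308 18.9382 5.8540 0.8434
50.3624 28.0738 10.0700 1.6886 0.0000
59.3349 39.7308 16.8569 3.3808 0.0000 0.0000
66.9072 50.3624 27.1334 6.7689 0.0000 0.0000 0.0000
73.2979 59.3349 39.7308 13.5523 0.0000 0.0000 0.0000 0.0000
78.6913 66.9072 50.3624 27.1334 0.0000 0.0000 0.0000 0.0000 0.0000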